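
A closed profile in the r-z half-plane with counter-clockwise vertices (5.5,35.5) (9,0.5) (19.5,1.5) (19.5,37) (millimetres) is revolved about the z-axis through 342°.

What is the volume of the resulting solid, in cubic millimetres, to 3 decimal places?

Profile (r,z), 4 vertices: (5.5,35.5) (9,0.5) (19.5,1.5) (19.5,37)
edge 0: (5.5,35.5)→(9,0.5)  cross = 5.5·0.5 − 9·35.5 = -316.7500; (r_i+r_j)·cross = 14.5·-316.7500 = -4592.8750
edge 1: (9,0.5)→(19.5,1.5)  cross = 9·1.5 − 19.5·0.5 = 3.7500; (r_i+r_j)·cross = 28.5·3.7500 = 106.8750
edge 2: (19.5,1.5)→(19.5,37)  cross = 19.5·37 − 19.5·1.5 = 692.2500; (r_i+r_j)·cross = 39·692.2500 = 26997.7500
edge 3: (19.5,37)→(5.5,35.5)  cross = 19.5·35.5 − 5.5·37 = 488.7500; (r_i+r_j)·cross = 25·488.7500 = 12218.7500
Σcross = 868.0000 → A = |Σcross|/2 = 434.0000 mm²
Σ(r_i+r_j)·cross = 34730.5000 → first moment M = |Σ|/6 = 5788.4167
R_c = M/A = 5788.4167/434.0000 = 13.3374 mm
θ = 342° = 5.969026 rad
V = θ·R_c·A = 5.969026·13.3374·434.0000 = 34551.210 mm³

Volume = 34551.210 mm³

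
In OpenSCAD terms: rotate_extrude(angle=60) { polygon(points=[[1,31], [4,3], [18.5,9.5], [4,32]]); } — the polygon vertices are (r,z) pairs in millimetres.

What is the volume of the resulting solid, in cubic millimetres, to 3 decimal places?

Volume = 2081.523 mm³

Profile (r,z), 4 vertices: (1,31) (4,3) (18.5,9.5) (4,32)
edge 0: (1,31)→(4,3)  cross = 1·3 − 4·31 = -121.0000; (r_i+r_j)·cross = 5·-121.0000 = -605.0000
edge 1: (4,3)→(18.5,9.5)  cross = 4·9.5 − 18.5·3 = -17.5000; (r_i+r_j)·cross = 22.5·-17.5000 = -393.7500
edge 2: (18.5,9.5)→(4,32)  cross = 18.5·32 − 4·9.5 = 554.0000; (r_i+r_j)·cross = 22.5·554.0000 = 12465.0000
edge 3: (4,32)→(1,31)  cross = 4·31 − 1·32 = 92.0000; (r_i+r_j)·cross = 5·92.0000 = 460.0000
Σcross = 507.5000 → A = |Σcross|/2 = 253.7500 mm²
Σ(r_i+r_j)·cross = 11926.2500 → first moment M = |Σ|/6 = 1987.7083
R_c = M/A = 1987.7083/253.7500 = 7.8333 mm
θ = 60° = 1.047198 rad
V = θ·R_c·A = 1.047198·7.8333·253.7500 = 2081.523 mm³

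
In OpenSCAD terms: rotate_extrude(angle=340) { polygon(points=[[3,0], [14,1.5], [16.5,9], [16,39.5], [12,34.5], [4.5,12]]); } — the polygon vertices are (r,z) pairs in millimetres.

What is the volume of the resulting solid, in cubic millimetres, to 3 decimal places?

Volume = 21159.957 mm³

Profile (r,z), 6 vertices: (3,0) (14,1.5) (16.5,9) (16,39.5) (12,34.5) (4.5,12)
edge 0: (3,0)→(14,1.5)  cross = 3·1.5 − 14·0 = 4.5000; (r_i+r_j)·cross = 17·4.5000 = 76.5000
edge 1: (14,1.5)→(16.5,9)  cross = 14·9 − 16.5·1.5 = 101.2500; (r_i+r_j)·cross = 30.5·101.2500 = 3088.1250
edge 2: (16.5,9)→(16,39.5)  cross = 16.5·39.5 − 16·9 = 507.7500; (r_i+r_j)·cross = 32.5·507.7500 = 16501.8750
edge 3: (16,39.5)→(12,34.5)  cross = 16·34.5 − 12·39.5 = 78.0000; (r_i+r_j)·cross = 28·78.0000 = 2184.0000
edge 4: (12,34.5)→(4.5,12)  cross = 12·12 − 4.5·34.5 = -11.2500; (r_i+r_j)·cross = 16.5·-11.2500 = -185.6250
edge 5: (4.5,12)→(3,0)  cross = 4.5·0 − 3·12 = -36.0000; (r_i+r_j)·cross = 7.5·-36.0000 = -270.0000
Σcross = 644.2500 → A = |Σcross|/2 = 322.1250 mm²
Σ(r_i+r_j)·cross = 21394.8750 → first moment M = |Σ|/6 = 3565.8125
R_c = M/A = 3565.8125/322.1250 = 11.0697 mm
θ = 340° = 5.934119 rad
V = θ·R_c·A = 5.934119·11.0697·322.1250 = 21159.957 mm³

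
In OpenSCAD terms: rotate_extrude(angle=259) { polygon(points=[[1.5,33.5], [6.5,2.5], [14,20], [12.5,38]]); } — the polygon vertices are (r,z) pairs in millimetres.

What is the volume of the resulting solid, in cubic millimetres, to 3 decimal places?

Profile (r,z), 4 vertices: (1.5,33.5) (6.5,2.5) (14,20) (12.5,38)
edge 0: (1.5,33.5)→(6.5,2.5)  cross = 1.5·2.5 − 6.5·33.5 = -214.0000; (r_i+r_j)·cross = 8·-214.0000 = -1712.0000
edge 1: (6.5,2.5)→(14,20)  cross = 6.5·20 − 14·2.5 = 95.0000; (r_i+r_j)·cross = 20.5·95.0000 = 1947.5000
edge 2: (14,20)→(12.5,38)  cross = 14·38 − 12.5·20 = 282.0000; (r_i+r_j)·cross = 26.5·282.0000 = 7473.0000
edge 3: (12.5,38)→(1.5,33.5)  cross = 12.5·33.5 − 1.5·38 = 361.7500; (r_i+r_j)·cross = 14·361.7500 = 5064.5000
Σcross = 524.7500 → A = |Σcross|/2 = 262.3750 mm²
Σ(r_i+r_j)·cross = 12773.0000 → first moment M = |Σ|/6 = 2128.8333
R_c = M/A = 2128.8333/262.3750 = 8.1137 mm
θ = 259° = 4.520403 rad
V = θ·R_c·A = 4.520403·8.1137·262.3750 = 9623.184 mm³

Volume = 9623.184 mm³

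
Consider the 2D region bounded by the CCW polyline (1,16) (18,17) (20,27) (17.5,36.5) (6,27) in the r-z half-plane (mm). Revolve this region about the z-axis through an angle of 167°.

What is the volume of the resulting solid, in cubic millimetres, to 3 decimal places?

Profile (r,z), 5 vertices: (1,16) (18,17) (20,27) (17.5,36.5) (6,27)
edge 0: (1,16)→(18,17)  cross = 1·17 − 18·16 = -271.0000; (r_i+r_j)·cross = 19·-271.0000 = -5149.0000
edge 1: (18,17)→(20,27)  cross = 18·27 − 20·17 = 146.0000; (r_i+r_j)·cross = 38·146.0000 = 5548.0000
edge 2: (20,27)→(17.5,36.5)  cross = 20·36.5 − 17.5·27 = 257.5000; (r_i+r_j)·cross = 37.5·257.5000 = 9656.2500
edge 3: (17.5,36.5)→(6,27)  cross = 17.5·27 − 6·36.5 = 253.5000; (r_i+r_j)·cross = 23.5·253.5000 = 5957.2500
edge 4: (6,27)→(1,16)  cross = 6·16 − 1·27 = 69.0000; (r_i+r_j)·cross = 7·69.0000 = 483.0000
Σcross = 455.0000 → A = |Σcross|/2 = 227.5000 mm²
Σ(r_i+r_j)·cross = 16495.5000 → first moment M = |Σ|/6 = 2749.2500
R_c = M/A = 2749.2500/227.5000 = 12.0846 mm
θ = 167° = 2.914700 rad
V = θ·R_c·A = 2.914700·12.0846·227.5000 = 8013.239 mm³

Volume = 8013.239 mm³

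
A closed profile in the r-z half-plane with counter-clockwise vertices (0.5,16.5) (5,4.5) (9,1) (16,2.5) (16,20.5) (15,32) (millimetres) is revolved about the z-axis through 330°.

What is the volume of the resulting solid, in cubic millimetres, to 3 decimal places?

Profile (r,z), 6 vertices: (0.5,16.5) (5,4.5) (9,1) (16,2.5) (16,20.5) (15,32)
edge 0: (0.5,16.5)→(5,4.5)  cross = 0.5·4.5 − 5·16.5 = -80.2500; (r_i+r_j)·cross = 5.5·-80.2500 = -441.3750
edge 1: (5,4.5)→(9,1)  cross = 5·1 − 9·4.5 = -35.5000; (r_i+r_j)·cross = 14·-35.5000 = -497.0000
edge 2: (9,1)→(16,2.5)  cross = 9·2.5 − 16·1 = 6.5000; (r_i+r_j)·cross = 25·6.5000 = 162.5000
edge 3: (16,2.5)→(16,20.5)  cross = 16·20.5 − 16·2.5 = 288.0000; (r_i+r_j)·cross = 32·288.0000 = 9216.0000
edge 4: (16,20.5)→(15,32)  cross = 16·32 − 15·20.5 = 204.5000; (r_i+r_j)·cross = 31·204.5000 = 6339.5000
edge 5: (15,32)→(0.5,16.5)  cross = 15·16.5 − 0.5·32 = 231.5000; (r_i+r_j)·cross = 15.5·231.5000 = 3588.2500
Σcross = 614.7500 → A = |Σcross|/2 = 307.3750 mm²
Σ(r_i+r_j)·cross = 18367.8750 → first moment M = |Σ|/6 = 3061.3125
R_c = M/A = 3061.3125/307.3750 = 9.9595 mm
θ = 330° = 5.759587 rad
V = θ·R_c·A = 5.759587·9.9595·307.3750 = 17631.894 mm³

Volume = 17631.894 mm³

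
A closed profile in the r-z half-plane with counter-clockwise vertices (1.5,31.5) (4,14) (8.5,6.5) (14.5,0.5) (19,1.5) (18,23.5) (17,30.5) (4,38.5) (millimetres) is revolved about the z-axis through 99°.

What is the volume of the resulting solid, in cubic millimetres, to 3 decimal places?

Profile (r,z), 8 vertices: (1.5,31.5) (4,14) (8.5,6.5) (14.5,0.5) (19,1.5) (18,23.5) (17,30.5) (4,38.5)
edge 0: (1.5,31.5)→(4,14)  cross = 1.5·14 − 4·31.5 = -105.0000; (r_i+r_j)·cross = 5.5·-105.0000 = -577.5000
edge 1: (4,14)→(8.5,6.5)  cross = 4·6.5 − 8.5·14 = -93.0000; (r_i+r_j)·cross = 12.5·-93.0000 = -1162.5000
edge 2: (8.5,6.5)→(14.5,0.5)  cross = 8.5·0.5 − 14.5·6.5 = -90.0000; (r_i+r_j)·cross = 23·-90.0000 = -2070.0000
edge 3: (14.5,0.5)→(19,1.5)  cross = 14.5·1.5 − 19·0.5 = 12.2500; (r_i+r_j)·cross = 33.5·12.2500 = 410.3750
edge 4: (19,1.5)→(18,23.5)  cross = 19·23.5 − 18·1.5 = 419.5000; (r_i+r_j)·cross = 37·419.5000 = 15521.5000
edge 5: (18,23.5)→(17,30.5)  cross = 18·30.5 − 17·23.5 = 149.5000; (r_i+r_j)·cross = 35·149.5000 = 5232.5000
edge 6: (17,30.5)→(4,38.5)  cross = 17·38.5 − 4·30.5 = 532.5000; (r_i+r_j)·cross = 21·532.5000 = 11182.5000
edge 7: (4,38.5)→(1.5,31.5)  cross = 4·31.5 − 1.5·38.5 = 68.2500; (r_i+r_j)·cross = 5.5·68.2500 = 375.3750
Σcross = 894.0000 → A = |Σcross|/2 = 447.0000 mm²
Σ(r_i+r_j)·cross = 28912.2500 → first moment M = |Σ|/6 = 4818.7083
R_c = M/A = 4818.7083/447.0000 = 10.7801 mm
θ = 99° = 1.727876 rad
V = θ·R_c·A = 1.727876·10.7801·447.0000 = 8326.130 mm³

Volume = 8326.130 mm³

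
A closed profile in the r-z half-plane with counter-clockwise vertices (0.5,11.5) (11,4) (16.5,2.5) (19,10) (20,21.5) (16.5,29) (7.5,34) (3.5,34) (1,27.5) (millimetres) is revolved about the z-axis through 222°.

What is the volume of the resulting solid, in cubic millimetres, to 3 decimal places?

Profile (r,z), 9 vertices: (0.5,11.5) (11,4) (16.5,2.5) (19,10) (20,21.5) (16.5,29) (7.5,34) (3.5,34) (1,27.5)
edge 0: (0.5,11.5)→(11,4)  cross = 0.5·4 − 11·11.5 = -124.5000; (r_i+r_j)·cross = 11.5·-124.5000 = -1431.7500
edge 1: (11,4)→(16.5,2.5)  cross = 11·2.5 − 16.5·4 = -38.5000; (r_i+r_j)·cross = 27.5·-38.5000 = -1058.7500
edge 2: (16.5,2.5)→(19,10)  cross = 16.5·10 − 19·2.5 = 117.5000; (r_i+r_j)·cross = 35.5·117.5000 = 4171.2500
edge 3: (19,10)→(20,21.5)  cross = 19·21.5 − 20·10 = 208.5000; (r_i+r_j)·cross = 39·208.5000 = 8131.5000
edge 4: (20,21.5)→(16.5,29)  cross = 20·29 − 16.5·21.5 = 225.2500; (r_i+r_j)·cross = 36.5·225.2500 = 8221.6250
edge 5: (16.5,29)→(7.5,34)  cross = 16.5·34 − 7.5·29 = 343.5000; (r_i+r_j)·cross = 24·343.5000 = 8244.0000
edge 6: (7.5,34)→(3.5,34)  cross = 7.5·34 − 3.5·34 = 136.0000; (r_i+r_j)·cross = 11·136.0000 = 1496.0000
edge 7: (3.5,34)→(1,27.5)  cross = 3.5·27.5 − 1·34 = 62.2500; (r_i+r_j)·cross = 4.5·62.2500 = 280.1250
edge 8: (1,27.5)→(0.5,11.5)  cross = 1·11.5 − 0.5·27.5 = -2.2500; (r_i+r_j)·cross = 1.5·-2.2500 = -3.3750
Σcross = 927.7500 → A = |Σcross|/2 = 463.8750 mm²
Σ(r_i+r_j)·cross = 28050.6250 → first moment M = |Σ|/6 = 4675.1042
R_c = M/A = 4675.1042/463.8750 = 10.0784 mm
θ = 222° = 3.874631 rad
V = θ·R_c·A = 3.874631·10.0784·463.8750 = 18114.303 mm³

Volume = 18114.303 mm³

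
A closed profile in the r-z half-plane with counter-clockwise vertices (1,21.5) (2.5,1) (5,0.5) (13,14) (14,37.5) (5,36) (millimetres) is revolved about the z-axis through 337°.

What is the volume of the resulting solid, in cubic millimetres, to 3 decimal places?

Volume = 14942.855 mm³

Profile (r,z), 6 vertices: (1,21.5) (2.5,1) (5,0.5) (13,14) (14,37.5) (5,36)
edge 0: (1,21.5)→(2.5,1)  cross = 1·1 − 2.5·21.5 = -52.7500; (r_i+r_j)·cross = 3.5·-52.7500 = -184.6250
edge 1: (2.5,1)→(5,0.5)  cross = 2.5·0.5 − 5·1 = -3.7500; (r_i+r_j)·cross = 7.5·-3.7500 = -28.1250
edge 2: (5,0.5)→(13,14)  cross = 5·14 − 13·0.5 = 63.5000; (r_i+r_j)·cross = 18·63.5000 = 1143.0000
edge 3: (13,14)→(14,37.5)  cross = 13·37.5 − 14·14 = 291.5000; (r_i+r_j)·cross = 27·291.5000 = 7870.5000
edge 4: (14,37.5)→(5,36)  cross = 14·36 − 5·37.5 = 316.5000; (r_i+r_j)·cross = 19·316.5000 = 6013.5000
edge 5: (5,36)→(1,21.5)  cross = 5·21.5 − 1·36 = 71.5000; (r_i+r_j)·cross = 6·71.5000 = 429.0000
Σcross = 686.5000 → A = |Σcross|/2 = 343.2500 mm²
Σ(r_i+r_j)·cross = 15243.2500 → first moment M = |Σ|/6 = 2540.5417
R_c = M/A = 2540.5417/343.2500 = 7.4014 mm
θ = 337° = 5.881760 rad
V = θ·R_c·A = 5.881760·7.4014·343.2500 = 14942.855 mm³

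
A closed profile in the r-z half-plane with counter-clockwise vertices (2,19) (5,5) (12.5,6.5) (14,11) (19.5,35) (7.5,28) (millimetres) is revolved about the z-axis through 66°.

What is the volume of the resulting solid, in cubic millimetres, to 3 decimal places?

Volume = 3420.762 mm³

Profile (r,z), 6 vertices: (2,19) (5,5) (12.5,6.5) (14,11) (19.5,35) (7.5,28)
edge 0: (2,19)→(5,5)  cross = 2·5 − 5·19 = -85.0000; (r_i+r_j)·cross = 7·-85.0000 = -595.0000
edge 1: (5,5)→(12.5,6.5)  cross = 5·6.5 − 12.5·5 = -30.0000; (r_i+r_j)·cross = 17.5·-30.0000 = -525.0000
edge 2: (12.5,6.5)→(14,11)  cross = 12.5·11 − 14·6.5 = 46.5000; (r_i+r_j)·cross = 26.5·46.5000 = 1232.2500
edge 3: (14,11)→(19.5,35)  cross = 14·35 − 19.5·11 = 275.5000; (r_i+r_j)·cross = 33.5·275.5000 = 9229.2500
edge 4: (19.5,35)→(7.5,28)  cross = 19.5·28 − 7.5·35 = 283.5000; (r_i+r_j)·cross = 27·283.5000 = 7654.5000
edge 5: (7.5,28)→(2,19)  cross = 7.5·19 − 2·28 = 86.5000; (r_i+r_j)·cross = 9.5·86.5000 = 821.7500
Σcross = 577.0000 → A = |Σcross|/2 = 288.5000 mm²
Σ(r_i+r_j)·cross = 17817.7500 → first moment M = |Σ|/6 = 2969.6250
R_c = M/A = 2969.6250/288.5000 = 10.2933 mm
θ = 66° = 1.151917 rad
V = θ·R_c·A = 1.151917·10.2933·288.5000 = 3420.762 mm³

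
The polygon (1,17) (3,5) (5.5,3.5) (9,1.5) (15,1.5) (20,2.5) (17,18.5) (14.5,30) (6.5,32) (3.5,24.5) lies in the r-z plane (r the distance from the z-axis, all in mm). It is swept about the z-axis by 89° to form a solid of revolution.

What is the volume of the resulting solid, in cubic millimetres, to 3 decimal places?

Profile (r,z), 10 vertices: (1,17) (3,5) (5.5,3.5) (9,1.5) (15,1.5) (20,2.5) (17,18.5) (14.5,30) (6.5,32) (3.5,24.5)
edge 0: (1,17)→(3,5)  cross = 1·5 − 3·17 = -46.0000; (r_i+r_j)·cross = 4·-46.0000 = -184.0000
edge 1: (3,5)→(5.5,3.5)  cross = 3·3.5 − 5.5·5 = -17.0000; (r_i+r_j)·cross = 8.5·-17.0000 = -144.5000
edge 2: (5.5,3.5)→(9,1.5)  cross = 5.5·1.5 − 9·3.5 = -23.2500; (r_i+r_j)·cross = 14.5·-23.2500 = -337.1250
edge 3: (9,1.5)→(15,1.5)  cross = 9·1.5 − 15·1.5 = -9.0000; (r_i+r_j)·cross = 24·-9.0000 = -216.0000
edge 4: (15,1.5)→(20,2.5)  cross = 15·2.5 − 20·1.5 = 7.5000; (r_i+r_j)·cross = 35·7.5000 = 262.5000
edge 5: (20,2.5)→(17,18.5)  cross = 20·18.5 − 17·2.5 = 327.5000; (r_i+r_j)·cross = 37·327.5000 = 12117.5000
edge 6: (17,18.5)→(14.5,30)  cross = 17·30 − 14.5·18.5 = 241.7500; (r_i+r_j)·cross = 31.5·241.7500 = 7615.1250
edge 7: (14.5,30)→(6.5,32)  cross = 14.5·32 − 6.5·30 = 269.0000; (r_i+r_j)·cross = 21·269.0000 = 5649.0000
edge 8: (6.5,32)→(3.5,24.5)  cross = 6.5·24.5 − 3.5·32 = 47.2500; (r_i+r_j)·cross = 10·47.2500 = 472.5000
edge 9: (3.5,24.5)→(1,17)  cross = 3.5·17 − 1·24.5 = 35.0000; (r_i+r_j)·cross = 4.5·35.0000 = 157.5000
Σcross = 832.7500 → A = |Σcross|/2 = 416.3750 mm²
Σ(r_i+r_j)·cross = 25392.5000 → first moment M = |Σ|/6 = 4232.0833
R_c = M/A = 4232.0833/416.3750 = 10.1641 mm
θ = 89° = 1.553343 rad
V = θ·R_c·A = 1.553343·10.1641·416.3750 = 6573.877 mm³

Volume = 6573.877 mm³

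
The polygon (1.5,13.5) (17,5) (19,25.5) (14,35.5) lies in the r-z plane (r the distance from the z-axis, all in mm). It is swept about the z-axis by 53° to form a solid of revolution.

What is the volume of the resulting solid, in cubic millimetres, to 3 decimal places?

Volume = 3185.264 mm³

Profile (r,z), 4 vertices: (1.5,13.5) (17,5) (19,25.5) (14,35.5)
edge 0: (1.5,13.5)→(17,5)  cross = 1.5·5 − 17·13.5 = -222.0000; (r_i+r_j)·cross = 18.5·-222.0000 = -4107.0000
edge 1: (17,5)→(19,25.5)  cross = 17·25.5 − 19·5 = 338.5000; (r_i+r_j)·cross = 36·338.5000 = 12186.0000
edge 2: (19,25.5)→(14,35.5)  cross = 19·35.5 − 14·25.5 = 317.5000; (r_i+r_j)·cross = 33·317.5000 = 10477.5000
edge 3: (14,35.5)→(1.5,13.5)  cross = 14·13.5 − 1.5·35.5 = 135.7500; (r_i+r_j)·cross = 15.5·135.7500 = 2104.1250
Σcross = 569.7500 → A = |Σcross|/2 = 284.8750 mm²
Σ(r_i+r_j)·cross = 20660.6250 → first moment M = |Σ|/6 = 3443.4375
R_c = M/A = 3443.4375/284.8750 = 12.0875 mm
θ = 53° = 0.925025 rad
V = θ·R_c·A = 0.925025·12.0875·284.8750 = 3185.264 mm³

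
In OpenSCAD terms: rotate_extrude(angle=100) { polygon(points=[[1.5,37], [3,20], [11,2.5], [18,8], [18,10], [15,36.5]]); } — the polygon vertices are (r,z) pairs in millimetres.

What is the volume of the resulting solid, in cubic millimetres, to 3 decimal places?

Volume = 7036.186 mm³

Profile (r,z), 6 vertices: (1.5,37) (3,20) (11,2.5) (18,8) (18,10) (15,36.5)
edge 0: (1.5,37)→(3,20)  cross = 1.5·20 − 3·37 = -81.0000; (r_i+r_j)·cross = 4.5·-81.0000 = -364.5000
edge 1: (3,20)→(11,2.5)  cross = 3·2.5 − 11·20 = -212.5000; (r_i+r_j)·cross = 14·-212.5000 = -2975.0000
edge 2: (11,2.5)→(18,8)  cross = 11·8 − 18·2.5 = 43.0000; (r_i+r_j)·cross = 29·43.0000 = 1247.0000
edge 3: (18,8)→(18,10)  cross = 18·10 − 18·8 = 36.0000; (r_i+r_j)·cross = 36·36.0000 = 1296.0000
edge 4: (18,10)→(15,36.5)  cross = 18·36.5 − 15·10 = 507.0000; (r_i+r_j)·cross = 33·507.0000 = 16731.0000
edge 5: (15,36.5)→(1.5,37)  cross = 15·37 − 1.5·36.5 = 500.2500; (r_i+r_j)·cross = 16.5·500.2500 = 8254.1250
Σcross = 792.7500 → A = |Σcross|/2 = 396.3750 mm²
Σ(r_i+r_j)·cross = 24188.6250 → first moment M = |Σ|/6 = 4031.4375
R_c = M/A = 4031.4375/396.3750 = 10.1708 mm
θ = 100° = 1.745329 rad
V = θ·R_c·A = 1.745329·10.1708·396.3750 = 7036.186 mm³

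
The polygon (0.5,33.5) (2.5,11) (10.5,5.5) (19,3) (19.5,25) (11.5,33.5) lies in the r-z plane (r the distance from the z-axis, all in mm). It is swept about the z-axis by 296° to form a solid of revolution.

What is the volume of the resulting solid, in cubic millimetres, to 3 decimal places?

Volume = 24181.572 mm³

Profile (r,z), 6 vertices: (0.5,33.5) (2.5,11) (10.5,5.5) (19,3) (19.5,25) (11.5,33.5)
edge 0: (0.5,33.5)→(2.5,11)  cross = 0.5·11 − 2.5·33.5 = -78.2500; (r_i+r_j)·cross = 3·-78.2500 = -234.7500
edge 1: (2.5,11)→(10.5,5.5)  cross = 2.5·5.5 − 10.5·11 = -101.7500; (r_i+r_j)·cross = 13·-101.7500 = -1322.7500
edge 2: (10.5,5.5)→(19,3)  cross = 10.5·3 − 19·5.5 = -73.0000; (r_i+r_j)·cross = 29.5·-73.0000 = -2153.5000
edge 3: (19,3)→(19.5,25)  cross = 19·25 − 19.5·3 = 416.5000; (r_i+r_j)·cross = 38.5·416.5000 = 16035.2500
edge 4: (19.5,25)→(11.5,33.5)  cross = 19.5·33.5 − 11.5·25 = 365.7500; (r_i+r_j)·cross = 31·365.7500 = 11338.2500
edge 5: (11.5,33.5)→(0.5,33.5)  cross = 11.5·33.5 − 0.5·33.5 = 368.5000; (r_i+r_j)·cross = 12·368.5000 = 4422.0000
Σcross = 897.7500 → A = |Σcross|/2 = 448.8750 mm²
Σ(r_i+r_j)·cross = 28084.5000 → first moment M = |Σ|/6 = 4680.7500
R_c = M/A = 4680.7500/448.8750 = 10.4277 mm
θ = 296° = 5.166175 rad
V = θ·R_c·A = 5.166175·10.4277·448.8750 = 24181.572 mm³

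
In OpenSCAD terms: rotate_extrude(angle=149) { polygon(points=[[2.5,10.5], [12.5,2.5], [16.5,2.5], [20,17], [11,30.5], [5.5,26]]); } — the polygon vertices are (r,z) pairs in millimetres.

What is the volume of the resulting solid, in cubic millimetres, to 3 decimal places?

Volume = 9212.144 mm³

Profile (r,z), 6 vertices: (2.5,10.5) (12.5,2.5) (16.5,2.5) (20,17) (11,30.5) (5.5,26)
edge 0: (2.5,10.5)→(12.5,2.5)  cross = 2.5·2.5 − 12.5·10.5 = -125.0000; (r_i+r_j)·cross = 15·-125.0000 = -1875.0000
edge 1: (12.5,2.5)→(16.5,2.5)  cross = 12.5·2.5 − 16.5·2.5 = -10.0000; (r_i+r_j)·cross = 29·-10.0000 = -290.0000
edge 2: (16.5,2.5)→(20,17)  cross = 16.5·17 − 20·2.5 = 230.5000; (r_i+r_j)·cross = 36.5·230.5000 = 8413.2500
edge 3: (20,17)→(11,30.5)  cross = 20·30.5 − 11·17 = 423.0000; (r_i+r_j)·cross = 31·423.0000 = 13113.0000
edge 4: (11,30.5)→(5.5,26)  cross = 11·26 − 5.5·30.5 = 118.2500; (r_i+r_j)·cross = 16.5·118.2500 = 1951.1250
edge 5: (5.5,26)→(2.5,10.5)  cross = 5.5·10.5 − 2.5·26 = -7.2500; (r_i+r_j)·cross = 8·-7.2500 = -58.0000
Σcross = 629.5000 → A = |Σcross|/2 = 314.7500 mm²
Σ(r_i+r_j)·cross = 21254.3750 → first moment M = |Σ|/6 = 3542.3958
R_c = M/A = 3542.3958/314.7500 = 11.2546 mm
θ = 149° = 2.600541 rad
V = θ·R_c·A = 2.600541·11.2546·314.7500 = 9212.144 mm³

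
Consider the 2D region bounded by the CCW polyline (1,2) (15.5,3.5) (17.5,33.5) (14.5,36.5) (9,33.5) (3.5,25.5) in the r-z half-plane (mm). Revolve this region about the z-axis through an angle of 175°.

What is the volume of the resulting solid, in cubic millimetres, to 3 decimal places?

Profile (r,z), 6 vertices: (1,2) (15.5,3.5) (17.5,33.5) (14.5,36.5) (9,33.5) (3.5,25.5)
edge 0: (1,2)→(15.5,3.5)  cross = 1·3.5 − 15.5·2 = -27.5000; (r_i+r_j)·cross = 16.5·-27.5000 = -453.7500
edge 1: (15.5,3.5)→(17.5,33.5)  cross = 15.5·33.5 − 17.5·3.5 = 458.0000; (r_i+r_j)·cross = 33·458.0000 = 15114.0000
edge 2: (17.5,33.5)→(14.5,36.5)  cross = 17.5·36.5 − 14.5·33.5 = 153.0000; (r_i+r_j)·cross = 32·153.0000 = 4896.0000
edge 3: (14.5,36.5)→(9,33.5)  cross = 14.5·33.5 − 9·36.5 = 157.2500; (r_i+r_j)·cross = 23.5·157.2500 = 3695.3750
edge 4: (9,33.5)→(3.5,25.5)  cross = 9·25.5 − 3.5·33.5 = 112.2500; (r_i+r_j)·cross = 12.5·112.2500 = 1403.1250
edge 5: (3.5,25.5)→(1,2)  cross = 3.5·2 − 1·25.5 = -18.5000; (r_i+r_j)·cross = 4.5·-18.5000 = -83.2500
Σcross = 834.5000 → A = |Σcross|/2 = 417.2500 mm²
Σ(r_i+r_j)·cross = 24571.5000 → first moment M = |Σ|/6 = 4095.2500
R_c = M/A = 4095.2500/417.2500 = 9.8149 mm
θ = 175° = 3.054326 rad
V = θ·R_c·A = 3.054326·9.8149·417.2500 = 12508.229 mm³

Volume = 12508.229 mm³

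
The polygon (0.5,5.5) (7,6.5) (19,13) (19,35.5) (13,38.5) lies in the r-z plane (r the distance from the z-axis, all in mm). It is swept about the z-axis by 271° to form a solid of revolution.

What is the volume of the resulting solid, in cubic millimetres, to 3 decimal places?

Volume = 19298.545 mm³

Profile (r,z), 5 vertices: (0.5,5.5) (7,6.5) (19,13) (19,35.5) (13,38.5)
edge 0: (0.5,5.5)→(7,6.5)  cross = 0.5·6.5 − 7·5.5 = -35.2500; (r_i+r_j)·cross = 7.5·-35.2500 = -264.3750
edge 1: (7,6.5)→(19,13)  cross = 7·13 − 19·6.5 = -32.5000; (r_i+r_j)·cross = 26·-32.5000 = -845.0000
edge 2: (19,13)→(19,35.5)  cross = 19·35.5 − 19·13 = 427.5000; (r_i+r_j)·cross = 38·427.5000 = 16245.0000
edge 3: (19,35.5)→(13,38.5)  cross = 19·38.5 − 13·35.5 = 270.0000; (r_i+r_j)·cross = 32·270.0000 = 8640.0000
edge 4: (13,38.5)→(0.5,5.5)  cross = 13·5.5 − 0.5·38.5 = 52.2500; (r_i+r_j)·cross = 13.5·52.2500 = 705.3750
Σcross = 682.0000 → A = |Σcross|/2 = 341.0000 mm²
Σ(r_i+r_j)·cross = 24481.0000 → first moment M = |Σ|/6 = 4080.1667
R_c = M/A = 4080.1667/341.0000 = 11.9653 mm
θ = 271° = 4.729842 rad
V = θ·R_c·A = 4.729842·11.9653·341.0000 = 19298.545 mm³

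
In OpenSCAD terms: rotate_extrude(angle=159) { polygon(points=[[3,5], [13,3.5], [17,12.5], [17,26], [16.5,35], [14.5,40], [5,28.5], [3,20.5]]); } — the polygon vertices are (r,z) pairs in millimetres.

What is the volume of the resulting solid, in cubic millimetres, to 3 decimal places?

Profile (r,z), 8 vertices: (3,5) (13,3.5) (17,12.5) (17,26) (16.5,35) (14.5,40) (5,28.5) (3,20.5)
edge 0: (3,5)→(13,3.5)  cross = 3·3.5 − 13·5 = -54.5000; (r_i+r_j)·cross = 16·-54.5000 = -872.0000
edge 1: (13,3.5)→(17,12.5)  cross = 13·12.5 − 17·3.5 = 103.0000; (r_i+r_j)·cross = 30·103.0000 = 3090.0000
edge 2: (17,12.5)→(17,26)  cross = 17·26 − 17·12.5 = 229.5000; (r_i+r_j)·cross = 34·229.5000 = 7803.0000
edge 3: (17,26)→(16.5,35)  cross = 17·35 − 16.5·26 = 166.0000; (r_i+r_j)·cross = 33.5·166.0000 = 5561.0000
edge 4: (16.5,35)→(14.5,40)  cross = 16.5·40 − 14.5·35 = 152.5000; (r_i+r_j)·cross = 31·152.5000 = 4727.5000
edge 5: (14.5,40)→(5,28.5)  cross = 14.5·28.5 − 5·40 = 213.2500; (r_i+r_j)·cross = 19.5·213.2500 = 4158.3750
edge 6: (5,28.5)→(3,20.5)  cross = 5·20.5 − 3·28.5 = 17.0000; (r_i+r_j)·cross = 8·17.0000 = 136.0000
edge 7: (3,20.5)→(3,5)  cross = 3·5 − 3·20.5 = -46.5000; (r_i+r_j)·cross = 6·-46.5000 = -279.0000
Σcross = 780.2500 → A = |Σcross|/2 = 390.1250 mm²
Σ(r_i+r_j)·cross = 24324.8750 → first moment M = |Σ|/6 = 4054.1458
R_c = M/A = 4054.1458/390.1250 = 10.3919 mm
θ = 159° = 2.775074 rad
V = θ·R_c·A = 2.775074·10.3919·390.1250 = 11250.553 mm³

Volume = 11250.553 mm³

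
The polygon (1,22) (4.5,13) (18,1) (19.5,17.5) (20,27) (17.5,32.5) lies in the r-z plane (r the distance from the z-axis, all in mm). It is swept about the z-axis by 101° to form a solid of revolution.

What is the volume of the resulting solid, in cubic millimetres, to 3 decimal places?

Profile (r,z), 6 vertices: (1,22) (4.5,13) (18,1) (19.5,17.5) (20,27) (17.5,32.5)
edge 0: (1,22)→(4.5,13)  cross = 1·13 − 4.5·22 = -86.0000; (r_i+r_j)·cross = 5.5·-86.0000 = -473.0000
edge 1: (4.5,13)→(18,1)  cross = 4.5·1 − 18·13 = -229.5000; (r_i+r_j)·cross = 22.5·-229.5000 = -5163.7500
edge 2: (18,1)→(19.5,17.5)  cross = 18·17.5 − 19.5·1 = 295.5000; (r_i+r_j)·cross = 37.5·295.5000 = 11081.2500
edge 3: (19.5,17.5)→(20,27)  cross = 19.5·27 − 20·17.5 = 176.5000; (r_i+r_j)·cross = 39.5·176.5000 = 6971.7500
edge 4: (20,27)→(17.5,32.5)  cross = 20·32.5 − 17.5·27 = 177.5000; (r_i+r_j)·cross = 37.5·177.5000 = 6656.2500
edge 5: (17.5,32.5)→(1,22)  cross = 17.5·22 − 1·32.5 = 352.5000; (r_i+r_j)·cross = 18.5·352.5000 = 6521.2500
Σcross = 686.5000 → A = |Σcross|/2 = 343.2500 mm²
Σ(r_i+r_j)·cross = 25593.7500 → first moment M = |Σ|/6 = 4265.6250
R_c = M/A = 4265.6250/343.2500 = 12.4272 mm
θ = 101° = 1.762783 rad
V = θ·R_c·A = 1.762783·12.4272·343.2500 = 7519.369 mm³

Volume = 7519.369 mm³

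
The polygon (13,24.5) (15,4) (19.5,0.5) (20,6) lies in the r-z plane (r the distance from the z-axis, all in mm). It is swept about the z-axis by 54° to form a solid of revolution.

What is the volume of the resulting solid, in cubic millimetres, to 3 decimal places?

Volume = 1029.853 mm³

Profile (r,z), 4 vertices: (13,24.5) (15,4) (19.5,0.5) (20,6)
edge 0: (13,24.5)→(15,4)  cross = 13·4 − 15·24.5 = -315.5000; (r_i+r_j)·cross = 28·-315.5000 = -8834.0000
edge 1: (15,4)→(19.5,0.5)  cross = 15·0.5 − 19.5·4 = -70.5000; (r_i+r_j)·cross = 34.5·-70.5000 = -2432.2500
edge 2: (19.5,0.5)→(20,6)  cross = 19.5·6 − 20·0.5 = 107.0000; (r_i+r_j)·cross = 39.5·107.0000 = 4226.5000
edge 3: (20,6)→(13,24.5)  cross = 20·24.5 − 13·6 = 412.0000; (r_i+r_j)·cross = 33·412.0000 = 13596.0000
Σcross = 133.0000 → A = |Σcross|/2 = 66.5000 mm²
Σ(r_i+r_j)·cross = 6556.2500 → first moment M = |Σ|/6 = 1092.7083
R_c = M/A = 1092.7083/66.5000 = 16.4317 mm
θ = 54° = 0.942478 rad
V = θ·R_c·A = 0.942478·16.4317·66.5000 = 1029.853 mm³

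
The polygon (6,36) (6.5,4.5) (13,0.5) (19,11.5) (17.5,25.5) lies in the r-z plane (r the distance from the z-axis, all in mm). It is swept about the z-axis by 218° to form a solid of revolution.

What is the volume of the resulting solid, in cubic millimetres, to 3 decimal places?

Volume = 14181.348 mm³

Profile (r,z), 5 vertices: (6,36) (6.5,4.5) (13,0.5) (19,11.5) (17.5,25.5)
edge 0: (6,36)→(6.5,4.5)  cross = 6·4.5 − 6.5·36 = -207.0000; (r_i+r_j)·cross = 12.5·-207.0000 = -2587.5000
edge 1: (6.5,4.5)→(13,0.5)  cross = 6.5·0.5 − 13·4.5 = -55.2500; (r_i+r_j)·cross = 19.5·-55.2500 = -1077.3750
edge 2: (13,0.5)→(19,11.5)  cross = 13·11.5 − 19·0.5 = 140.0000; (r_i+r_j)·cross = 32·140.0000 = 4480.0000
edge 3: (19,11.5)→(17.5,25.5)  cross = 19·25.5 − 17.5·11.5 = 283.2500; (r_i+r_j)·cross = 36.5·283.2500 = 10338.6250
edge 4: (17.5,25.5)→(6,36)  cross = 17.5·36 − 6·25.5 = 477.0000; (r_i+r_j)·cross = 23.5·477.0000 = 11209.5000
Σcross = 638.0000 → A = |Σcross|/2 = 319.0000 mm²
Σ(r_i+r_j)·cross = 22363.2500 → first moment M = |Σ|/6 = 3727.2083
R_c = M/A = 3727.2083/319.0000 = 11.6840 mm
θ = 218° = 3.804818 rad
V = θ·R_c·A = 3.804818·11.6840·319.0000 = 14181.348 mm³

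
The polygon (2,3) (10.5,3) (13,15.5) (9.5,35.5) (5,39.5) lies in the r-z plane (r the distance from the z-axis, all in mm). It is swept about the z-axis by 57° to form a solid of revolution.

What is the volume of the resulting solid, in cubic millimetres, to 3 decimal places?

Volume = 2002.836 mm³

Profile (r,z), 5 vertices: (2,3) (10.5,3) (13,15.5) (9.5,35.5) (5,39.5)
edge 0: (2,3)→(10.5,3)  cross = 2·3 − 10.5·3 = -25.5000; (r_i+r_j)·cross = 12.5·-25.5000 = -318.7500
edge 1: (10.5,3)→(13,15.5)  cross = 10.5·15.5 − 13·3 = 123.7500; (r_i+r_j)·cross = 23.5·123.7500 = 2908.1250
edge 2: (13,15.5)→(9.5,35.5)  cross = 13·35.5 − 9.5·15.5 = 314.2500; (r_i+r_j)·cross = 22.5·314.2500 = 7070.6250
edge 3: (9.5,35.5)→(5,39.5)  cross = 9.5·39.5 − 5·35.5 = 197.7500; (r_i+r_j)·cross = 14.5·197.7500 = 2867.3750
edge 4: (5,39.5)→(2,3)  cross = 5·3 − 2·39.5 = -64.0000; (r_i+r_j)·cross = 7·-64.0000 = -448.0000
Σcross = 546.2500 → A = |Σcross|/2 = 273.1250 mm²
Σ(r_i+r_j)·cross = 12079.3750 → first moment M = |Σ|/6 = 2013.2292
R_c = M/A = 2013.2292/273.1250 = 7.3711 mm
θ = 57° = 0.994838 rad
V = θ·R_c·A = 0.994838·7.3711·273.1250 = 2002.836 mm³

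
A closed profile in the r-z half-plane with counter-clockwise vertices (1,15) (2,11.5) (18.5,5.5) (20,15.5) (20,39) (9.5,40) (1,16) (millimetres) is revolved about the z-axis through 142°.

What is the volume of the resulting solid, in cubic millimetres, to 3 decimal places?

Profile (r,z), 7 vertices: (1,15) (2,11.5) (18.5,5.5) (20,15.5) (20,39) (9.5,40) (1,16)
edge 0: (1,15)→(2,11.5)  cross = 1·11.5 − 2·15 = -18.5000; (r_i+r_j)·cross = 3·-18.5000 = -55.5000
edge 1: (2,11.5)→(18.5,5.5)  cross = 2·5.5 − 18.5·11.5 = -201.7500; (r_i+r_j)·cross = 20.5·-201.7500 = -4135.8750
edge 2: (18.5,5.5)→(20,15.5)  cross = 18.5·15.5 − 20·5.5 = 176.7500; (r_i+r_j)·cross = 38.5·176.7500 = 6804.8750
edge 3: (20,15.5)→(20,39)  cross = 20·39 − 20·15.5 = 470.0000; (r_i+r_j)·cross = 40·470.0000 = 18800.0000
edge 4: (20,39)→(9.5,40)  cross = 20·40 − 9.5·39 = 429.5000; (r_i+r_j)·cross = 29.5·429.5000 = 12670.2500
edge 5: (9.5,40)→(1,16)  cross = 9.5·16 − 1·40 = 112.0000; (r_i+r_j)·cross = 10.5·112.0000 = 1176.0000
edge 6: (1,16)→(1,15)  cross = 1·15 − 1·16 = -1.0000; (r_i+r_j)·cross = 2·-1.0000 = -2.0000
Σcross = 967.0000 → A = |Σcross|/2 = 483.5000 mm²
Σ(r_i+r_j)·cross = 35257.7500 → first moment M = |Σ|/6 = 5876.2917
R_c = M/A = 5876.2917/483.5000 = 12.1537 mm
θ = 142° = 2.478368 rad
V = θ·R_c·A = 2.478368·12.1537·483.5000 = 14563.611 mm³

Volume = 14563.611 mm³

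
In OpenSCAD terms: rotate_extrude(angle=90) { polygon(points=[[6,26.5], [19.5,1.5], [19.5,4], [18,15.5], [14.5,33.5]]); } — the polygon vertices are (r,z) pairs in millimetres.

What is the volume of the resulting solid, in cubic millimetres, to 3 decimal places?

Profile (r,z), 5 vertices: (6,26.5) (19.5,1.5) (19.5,4) (18,15.5) (14.5,33.5)
edge 0: (6,26.5)→(19.5,1.5)  cross = 6·1.5 − 19.5·26.5 = -507.7500; (r_i+r_j)·cross = 25.5·-507.7500 = -12947.6250
edge 1: (19.5,1.5)→(19.5,4)  cross = 19.5·4 − 19.5·1.5 = 48.7500; (r_i+r_j)·cross = 39·48.7500 = 1901.2500
edge 2: (19.5,4)→(18,15.5)  cross = 19.5·15.5 − 18·4 = 230.2500; (r_i+r_j)·cross = 37.5·230.2500 = 8634.3750
edge 3: (18,15.5)→(14.5,33.5)  cross = 18·33.5 − 14.5·15.5 = 378.2500; (r_i+r_j)·cross = 32.5·378.2500 = 12293.1250
edge 4: (14.5,33.5)→(6,26.5)  cross = 14.5·26.5 − 6·33.5 = 183.2500; (r_i+r_j)·cross = 20.5·183.2500 = 3756.6250
Σcross = 332.7500 → A = |Σcross|/2 = 166.3750 mm²
Σ(r_i+r_j)·cross = 13637.7500 → first moment M = |Σ|/6 = 2272.9583
R_c = M/A = 2272.9583/166.3750 = 13.6617 mm
θ = 90° = 1.570796 rad
V = θ·R_c·A = 1.570796·13.6617·166.3750 = 3570.355 mm³

Volume = 3570.355 mm³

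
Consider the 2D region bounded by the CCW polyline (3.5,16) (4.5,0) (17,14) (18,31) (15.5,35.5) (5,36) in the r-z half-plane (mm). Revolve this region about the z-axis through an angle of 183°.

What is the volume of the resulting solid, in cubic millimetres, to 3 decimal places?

Profile (r,z), 6 vertices: (3.5,16) (4.5,0) (17,14) (18,31) (15.5,35.5) (5,36)
edge 0: (3.5,16)→(4.5,0)  cross = 3.5·0 − 4.5·16 = -72.0000; (r_i+r_j)·cross = 8·-72.0000 = -576.0000
edge 1: (4.5,0)→(17,14)  cross = 4.5·14 − 17·0 = 63.0000; (r_i+r_j)·cross = 21.5·63.0000 = 1354.5000
edge 2: (17,14)→(18,31)  cross = 17·31 − 18·14 = 275.0000; (r_i+r_j)·cross = 35·275.0000 = 9625.0000
edge 3: (18,31)→(15.5,35.5)  cross = 18·35.5 − 15.5·31 = 158.5000; (r_i+r_j)·cross = 33.5·158.5000 = 5309.7500
edge 4: (15.5,35.5)→(5,36)  cross = 15.5·36 − 5·35.5 = 380.5000; (r_i+r_j)·cross = 20.5·380.5000 = 7800.2500
edge 5: (5,36)→(3.5,16)  cross = 5·16 − 3.5·36 = -46.0000; (r_i+r_j)·cross = 8.5·-46.0000 = -391.0000
Σcross = 759.0000 → A = |Σcross|/2 = 379.5000 mm²
Σ(r_i+r_j)·cross = 23122.5000 → first moment M = |Σ|/6 = 3853.7500
R_c = M/A = 3853.7500/379.5000 = 10.1548 mm
θ = 183° = 3.193953 rad
V = θ·R_c·A = 3.193953·10.1548·379.5000 = 12308.695 mm³

Volume = 12308.695 mm³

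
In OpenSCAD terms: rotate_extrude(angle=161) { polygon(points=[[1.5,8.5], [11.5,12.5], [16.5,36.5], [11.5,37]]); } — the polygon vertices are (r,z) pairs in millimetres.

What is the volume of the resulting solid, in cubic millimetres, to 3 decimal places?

Volume = 5077.283 mm³

Profile (r,z), 4 vertices: (1.5,8.5) (11.5,12.5) (16.5,36.5) (11.5,37)
edge 0: (1.5,8.5)→(11.5,12.5)  cross = 1.5·12.5 − 11.5·8.5 = -79.0000; (r_i+r_j)·cross = 13·-79.0000 = -1027.0000
edge 1: (11.5,12.5)→(16.5,36.5)  cross = 11.5·36.5 − 16.5·12.5 = 213.5000; (r_i+r_j)·cross = 28·213.5000 = 5978.0000
edge 2: (16.5,36.5)→(11.5,37)  cross = 16.5·37 − 11.5·36.5 = 190.7500; (r_i+r_j)·cross = 28·190.7500 = 5341.0000
edge 3: (11.5,37)→(1.5,8.5)  cross = 11.5·8.5 − 1.5·37 = 42.2500; (r_i+r_j)·cross = 13·42.2500 = 549.2500
Σcross = 367.5000 → A = |Σcross|/2 = 183.7500 mm²
Σ(r_i+r_j)·cross = 10841.2500 → first moment M = |Σ|/6 = 1806.8750
R_c = M/A = 1806.8750/183.7500 = 9.8333 mm
θ = 161° = 2.809980 rad
V = θ·R_c·A = 2.809980·9.8333·183.7500 = 5077.283 mm³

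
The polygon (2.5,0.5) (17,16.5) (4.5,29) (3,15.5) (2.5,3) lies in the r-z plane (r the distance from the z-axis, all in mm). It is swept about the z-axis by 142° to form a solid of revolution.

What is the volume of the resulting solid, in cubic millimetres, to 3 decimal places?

Volume = 3848.698 mm³

Profile (r,z), 5 vertices: (2.5,0.5) (17,16.5) (4.5,29) (3,15.5) (2.5,3)
edge 0: (2.5,0.5)→(17,16.5)  cross = 2.5·16.5 − 17·0.5 = 32.7500; (r_i+r_j)·cross = 19.5·32.7500 = 638.6250
edge 1: (17,16.5)→(4.5,29)  cross = 17·29 − 4.5·16.5 = 418.7500; (r_i+r_j)·cross = 21.5·418.7500 = 9003.1250
edge 2: (4.5,29)→(3,15.5)  cross = 4.5·15.5 − 3·29 = -17.2500; (r_i+r_j)·cross = 7.5·-17.2500 = -129.3750
edge 3: (3,15.5)→(2.5,3)  cross = 3·3 − 2.5·15.5 = -29.7500; (r_i+r_j)·cross = 5.5·-29.7500 = -163.6250
edge 4: (2.5,3)→(2.5,0.5)  cross = 2.5·0.5 − 2.5·3 = -6.2500; (r_i+r_j)·cross = 5·-6.2500 = -31.2500
Σcross = 398.2500 → A = |Σcross|/2 = 199.1250 mm²
Σ(r_i+r_j)·cross = 9317.5000 → first moment M = |Σ|/6 = 1552.9167
R_c = M/A = 1552.9167/199.1250 = 7.7987 mm
θ = 142° = 2.478368 rad
V = θ·R_c·A = 2.478368·7.7987·199.1250 = 3848.698 mm³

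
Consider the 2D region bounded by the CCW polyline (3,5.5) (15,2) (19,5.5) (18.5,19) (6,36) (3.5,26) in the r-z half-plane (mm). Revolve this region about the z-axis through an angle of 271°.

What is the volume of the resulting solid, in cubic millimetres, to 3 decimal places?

Profile (r,z), 6 vertices: (3,5.5) (15,2) (19,5.5) (18.5,19) (6,36) (3.5,26)
edge 0: (3,5.5)→(15,2)  cross = 3·2 − 15·5.5 = -76.5000; (r_i+r_j)·cross = 18·-76.5000 = -1377.0000
edge 1: (15,2)→(19,5.5)  cross = 15·5.5 − 19·2 = 44.5000; (r_i+r_j)·cross = 34·44.5000 = 1513.0000
edge 2: (19,5.5)→(18.5,19)  cross = 19·19 − 18.5·5.5 = 259.2500; (r_i+r_j)·cross = 37.5·259.2500 = 9721.8750
edge 3: (18.5,19)→(6,36)  cross = 18.5·36 − 6·19 = 552.0000; (r_i+r_j)·cross = 24.5·552.0000 = 13524.0000
edge 4: (6,36)→(3.5,26)  cross = 6·26 − 3.5·36 = 30.0000; (r_i+r_j)·cross = 9.5·30.0000 = 285.0000
edge 5: (3.5,26)→(3,5.5)  cross = 3.5·5.5 − 3·26 = -58.7500; (r_i+r_j)·cross = 6.5·-58.7500 = -381.8750
Σcross = 750.5000 → A = |Σcross|/2 = 375.2500 mm²
Σ(r_i+r_j)·cross = 23285.0000 → first moment M = |Σ|/6 = 3880.8333
R_c = M/A = 3880.8333/375.2500 = 10.3420 mm
θ = 271° = 4.729842 rad
V = θ·R_c·A = 4.729842·10.3420·375.2500 = 18355.730 mm³

Volume = 18355.730 mm³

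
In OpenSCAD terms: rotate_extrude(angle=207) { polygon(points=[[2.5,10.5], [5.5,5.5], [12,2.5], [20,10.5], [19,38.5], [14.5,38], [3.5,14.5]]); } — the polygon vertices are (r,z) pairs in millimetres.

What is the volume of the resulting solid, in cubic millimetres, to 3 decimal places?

Volume = 18241.337 mm³

Profile (r,z), 7 vertices: (2.5,10.5) (5.5,5.5) (12,2.5) (20,10.5) (19,38.5) (14.5,38) (3.5,14.5)
edge 0: (2.5,10.5)→(5.5,5.5)  cross = 2.5·5.5 − 5.5·10.5 = -44.0000; (r_i+r_j)·cross = 8·-44.0000 = -352.0000
edge 1: (5.5,5.5)→(12,2.5)  cross = 5.5·2.5 − 12·5.5 = -52.2500; (r_i+r_j)·cross = 17.5·-52.2500 = -914.3750
edge 2: (12,2.5)→(20,10.5)  cross = 12·10.5 − 20·2.5 = 76.0000; (r_i+r_j)·cross = 32·76.0000 = 2432.0000
edge 3: (20,10.5)→(19,38.5)  cross = 20·38.5 − 19·10.5 = 570.5000; (r_i+r_j)·cross = 39·570.5000 = 22249.5000
edge 4: (19,38.5)→(14.5,38)  cross = 19·38 − 14.5·38.5 = 163.7500; (r_i+r_j)·cross = 33.5·163.7500 = 5485.6250
edge 5: (14.5,38)→(3.5,14.5)  cross = 14.5·14.5 − 3.5·38 = 77.2500; (r_i+r_j)·cross = 18·77.2500 = 1390.5000
edge 6: (3.5,14.5)→(2.5,10.5)  cross = 3.5·10.5 − 2.5·14.5 = 0.5000; (r_i+r_j)·cross = 6·0.5000 = 3.0000
Σcross = 791.7500 → A = |Σcross|/2 = 395.8750 mm²
Σ(r_i+r_j)·cross = 30294.2500 → first moment M = |Σ|/6 = 5049.0417
R_c = M/A = 5049.0417/395.8750 = 12.7541 mm
θ = 207° = 3.612832 rad
V = θ·R_c·A = 3.612832·12.7541·395.8750 = 18241.337 mm³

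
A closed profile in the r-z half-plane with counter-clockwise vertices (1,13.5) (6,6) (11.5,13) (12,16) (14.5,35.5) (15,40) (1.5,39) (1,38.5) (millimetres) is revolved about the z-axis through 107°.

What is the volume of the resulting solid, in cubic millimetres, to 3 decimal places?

Volume = 4821.930 mm³

Profile (r,z), 8 vertices: (1,13.5) (6,6) (11.5,13) (12,16) (14.5,35.5) (15,40) (1.5,39) (1,38.5)
edge 0: (1,13.5)→(6,6)  cross = 1·6 − 6·13.5 = -75.0000; (r_i+r_j)·cross = 7·-75.0000 = -525.0000
edge 1: (6,6)→(11.5,13)  cross = 6·13 − 11.5·6 = 9.0000; (r_i+r_j)·cross = 17.5·9.0000 = 157.5000
edge 2: (11.5,13)→(12,16)  cross = 11.5·16 − 12·13 = 28.0000; (r_i+r_j)·cross = 23.5·28.0000 = 658.0000
edge 3: (12,16)→(14.5,35.5)  cross = 12·35.5 − 14.5·16 = 194.0000; (r_i+r_j)·cross = 26.5·194.0000 = 5141.0000
edge 4: (14.5,35.5)→(15,40)  cross = 14.5·40 − 15·35.5 = 47.5000; (r_i+r_j)·cross = 29.5·47.5000 = 1401.2500
edge 5: (15,40)→(1.5,39)  cross = 15·39 − 1.5·40 = 525.0000; (r_i+r_j)·cross = 16.5·525.0000 = 8662.5000
edge 6: (1.5,39)→(1,38.5)  cross = 1.5·38.5 − 1·39 = 18.7500; (r_i+r_j)·cross = 2.5·18.7500 = 46.8750
edge 7: (1,38.5)→(1,13.5)  cross = 1·13.5 − 1·38.5 = -25.0000; (r_i+r_j)·cross = 2·-25.0000 = -50.0000
Σcross = 722.2500 → A = |Σcross|/2 = 361.1250 mm²
Σ(r_i+r_j)·cross = 15492.1250 → first moment M = |Σ|/6 = 2582.0208
R_c = M/A = 2582.0208/361.1250 = 7.1499 mm
θ = 107° = 1.867502 rad
V = θ·R_c·A = 1.867502·7.1499·361.1250 = 4821.930 mm³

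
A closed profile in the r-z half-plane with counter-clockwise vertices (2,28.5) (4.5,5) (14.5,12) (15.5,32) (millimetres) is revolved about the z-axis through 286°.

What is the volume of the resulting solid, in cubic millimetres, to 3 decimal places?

Profile (r,z), 4 vertices: (2,28.5) (4.5,5) (14.5,12) (15.5,32)
edge 0: (2,28.5)→(4.5,5)  cross = 2·5 − 4.5·28.5 = -118.2500; (r_i+r_j)·cross = 6.5·-118.2500 = -768.6250
edge 1: (4.5,5)→(14.5,12)  cross = 4.5·12 − 14.5·5 = -18.5000; (r_i+r_j)·cross = 19·-18.5000 = -351.5000
edge 2: (14.5,12)→(15.5,32)  cross = 14.5·32 − 15.5·12 = 278.0000; (r_i+r_j)·cross = 30·278.0000 = 8340.0000
edge 3: (15.5,32)→(2,28.5)  cross = 15.5·28.5 − 2·32 = 377.7500; (r_i+r_j)·cross = 17.5·377.7500 = 6610.6250
Σcross = 519.0000 → A = |Σcross|/2 = 259.5000 mm²
Σ(r_i+r_j)·cross = 13830.5000 → first moment M = |Σ|/6 = 2305.0833
R_c = M/A = 2305.0833/259.5000 = 8.8828 mm
θ = 286° = 4.991642 rad
V = θ·R_c·A = 4.991642·8.8828·259.5000 = 11506.150 mm³

Volume = 11506.150 mm³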